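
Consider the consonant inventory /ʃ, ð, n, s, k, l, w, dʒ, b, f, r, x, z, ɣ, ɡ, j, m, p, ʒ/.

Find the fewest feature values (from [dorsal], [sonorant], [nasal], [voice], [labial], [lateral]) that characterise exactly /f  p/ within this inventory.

[−voice, +labial]

Every target segment is [−voice], [+labial]; each remaining inventory member fails at least one of these. Each conjunct is needed — [+labial] alone would also admit /w, b, m/; [−voice] alone would also admit /ʃ, s, k, x/ — and no other single listed feature has exactly this extension, so two is the minimum.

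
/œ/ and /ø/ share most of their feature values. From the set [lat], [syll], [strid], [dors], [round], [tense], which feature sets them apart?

/œ/ is the mid front rounded lax vowel and /ø/ is the mid front rounded tense vowel. Both are [−lateral], [+syllabic], [−strident], [+dorsal], [+round]. /œ/ is [−tense] while /ø/ is [+tense], so the distinguishing feature is [tense].

[tense]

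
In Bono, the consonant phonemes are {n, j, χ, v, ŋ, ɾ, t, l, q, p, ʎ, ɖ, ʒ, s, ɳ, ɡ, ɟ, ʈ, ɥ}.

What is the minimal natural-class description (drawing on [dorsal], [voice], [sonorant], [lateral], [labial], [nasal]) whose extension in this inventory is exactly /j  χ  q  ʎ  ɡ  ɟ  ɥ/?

[-nasal, +dorsal]

/j, χ, q, ʎ, ɡ, ɟ, ɥ/ are all [-nasal], [+dorsal], and no other segment in the inventory matches both values. Dropping any one of them over-generates: [+dorsal] alone would also admit /ŋ/; [-nasal] alone would also admit /v, ɾ, t, l, …/. No other single listed feature picks out exactly this set either, so fewer than two features will not do.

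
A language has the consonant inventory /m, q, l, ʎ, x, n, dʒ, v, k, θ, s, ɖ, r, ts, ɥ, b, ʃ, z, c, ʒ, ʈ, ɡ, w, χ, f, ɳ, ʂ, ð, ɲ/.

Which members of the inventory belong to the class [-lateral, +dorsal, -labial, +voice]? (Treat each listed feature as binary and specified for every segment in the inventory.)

Eliminate segments failing any feature: /m, n, dʒ, v, θ, s, ɖ, r, ts, b, ʃ, z, ʒ, ʈ, f, ɳ, ʂ, ð/ are [-dorsal]; /q, x, k, c, χ/ are [-voice]; /l, ʎ/ are [+lateral]; /ɥ, w/ are [+labial]. The remaining /ɡ, ɲ/ satisfy [-lateral], [+dorsal], [-labial], [+voice].

ɡ, ɲ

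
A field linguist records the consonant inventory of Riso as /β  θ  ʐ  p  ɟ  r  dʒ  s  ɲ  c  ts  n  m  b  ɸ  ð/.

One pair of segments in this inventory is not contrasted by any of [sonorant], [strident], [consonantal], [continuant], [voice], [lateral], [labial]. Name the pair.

On the given features, /ɲ/ and /n/ have an identical profile: [+sonorant], [−strident], [+consonantal], [−continuant], [+voice], [−lateral], [−labial]. No other two segments in the inventory coincide on all 7 features. (They do differ in [dorsal], which is not among the given features.)

ɲ, n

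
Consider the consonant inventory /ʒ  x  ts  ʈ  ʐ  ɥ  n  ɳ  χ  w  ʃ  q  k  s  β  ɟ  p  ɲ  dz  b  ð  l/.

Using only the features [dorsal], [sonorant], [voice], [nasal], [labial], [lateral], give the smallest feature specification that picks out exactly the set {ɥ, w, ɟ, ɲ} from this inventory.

The class [+voice], [+dorsal] has exactly /ɥ, w, ɟ, ɲ/ as its extension in this inventory. No smaller conjunction from the listed features achieves this: [+dorsal] alone would also admit /x, χ, q, k/; [+voice] alone would also admit /ʒ, ʐ, n, ɳ, …/; and checking the remaining single features turns up none with this extension.

[+voice, +dorsal]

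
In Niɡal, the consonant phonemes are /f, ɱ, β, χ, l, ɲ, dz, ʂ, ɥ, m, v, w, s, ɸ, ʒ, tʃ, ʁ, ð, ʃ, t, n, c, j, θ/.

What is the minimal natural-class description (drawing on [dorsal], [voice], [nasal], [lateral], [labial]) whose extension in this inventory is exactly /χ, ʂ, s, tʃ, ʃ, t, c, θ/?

The class [-voice], [-labial] has exactly /χ, ʂ, s, tʃ, ʃ, t, c, θ/ as its extension in this inventory. No smaller conjunction from the listed features achieves this: [-labial] alone would also admit /l, ɲ, dz, ʒ, …/; [-voice] alone would also admit /f, ɸ/; and checking the remaining single features turns up none with this extension.

[-voice, -labial]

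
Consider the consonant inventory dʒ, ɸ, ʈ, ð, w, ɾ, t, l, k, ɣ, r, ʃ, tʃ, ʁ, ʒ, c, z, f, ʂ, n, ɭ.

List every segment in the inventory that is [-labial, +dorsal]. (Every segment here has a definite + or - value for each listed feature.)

The [-labial] segments are /dʒ, ʈ, ð, ɾ, t, l, k, ɣ, r, ʃ, tʃ, ʁ, ʒ, c, z, ʂ, n, ɭ/.
Then [+dorsal] leaves /k, ɣ, ʁ, c/.

k, ɣ, ʁ, c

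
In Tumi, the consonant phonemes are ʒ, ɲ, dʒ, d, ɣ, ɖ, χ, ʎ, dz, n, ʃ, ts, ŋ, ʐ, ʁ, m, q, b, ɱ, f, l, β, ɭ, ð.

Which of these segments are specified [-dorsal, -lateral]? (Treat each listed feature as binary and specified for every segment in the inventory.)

ʒ, dʒ, d, ɖ, dz, n, ʃ, ts, ʐ, m, b, ɱ, f, β, ð

First, the [-dorsal] segments are /ʒ, dʒ, d, ɖ, dz, n, ʃ, ts, ʐ, m, b, ɱ, f, l, β, ɭ, ð/.
Of those, [-lateral] leaves /ʒ, dʒ, d, ɖ, dz, n, ʃ, ts, ʐ, m, b, ɱ, f, β, ð/.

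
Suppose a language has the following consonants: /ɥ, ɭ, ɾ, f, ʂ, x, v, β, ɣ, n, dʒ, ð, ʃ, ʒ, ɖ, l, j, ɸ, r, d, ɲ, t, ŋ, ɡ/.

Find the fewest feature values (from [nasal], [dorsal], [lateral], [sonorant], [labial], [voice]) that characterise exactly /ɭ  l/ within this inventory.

[+lateral]

Every target segment is [+lateral] and no other inventory member is, so one feature is enough.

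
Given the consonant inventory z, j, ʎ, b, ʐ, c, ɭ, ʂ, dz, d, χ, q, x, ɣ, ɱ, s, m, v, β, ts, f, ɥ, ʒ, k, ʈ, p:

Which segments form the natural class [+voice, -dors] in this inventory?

z, b, ʐ, ɭ, dz, d, ɱ, m, v, β, ʒ

Checking each segment against [+voice], [-dorsal]: /z/ (voiced alveolar fricative), /b/ (voiced bilabial stop), /ʐ/ (voiced retroflex fricative), /ɭ/ (retroflex lateral approximant), /dz/ (voiced alveolar affricate), /d/ (voiced alveolar stop), among others, satisfy every feature; every other segment in the inventory fails at least one.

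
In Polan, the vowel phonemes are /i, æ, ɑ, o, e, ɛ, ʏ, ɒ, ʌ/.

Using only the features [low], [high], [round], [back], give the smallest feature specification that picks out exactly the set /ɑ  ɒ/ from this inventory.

[+low, +back]

/ɑ, ɒ/ are all [+low], [+back], and no other segment in the inventory matches both values. Dropping any one of them over-generates: [+back] alone would also admit /o, ʌ/; [+low] alone would also admit /æ/. No other single listed feature picks out exactly this set either, so fewer than two features will not do.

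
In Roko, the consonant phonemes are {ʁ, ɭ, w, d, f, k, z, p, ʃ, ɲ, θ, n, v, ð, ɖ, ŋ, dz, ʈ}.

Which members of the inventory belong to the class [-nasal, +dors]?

ʁ, w, k

Checking each segment against [-nasal], [+dorsal]: /ʁ/ (voiced uvular fricative), /w/ (labial-velar glide), /k/ (voiceless velar stop) satisfy every feature; every other segment in the inventory fails at least one.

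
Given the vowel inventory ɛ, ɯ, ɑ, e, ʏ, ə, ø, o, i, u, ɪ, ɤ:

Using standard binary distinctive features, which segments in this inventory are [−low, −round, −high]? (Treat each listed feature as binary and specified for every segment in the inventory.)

ɛ, e, ə, ɤ

Eliminate segments failing any feature: /ɯ, i, ɪ/ are [+high]; /ɑ/ is [+low]; /ʏ, ø, o, u/ are [+round]. The remaining /ɛ, e, ə, ɤ/ satisfy [−low], [−round], [−high].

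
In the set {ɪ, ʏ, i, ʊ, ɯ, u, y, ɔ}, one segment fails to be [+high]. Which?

ɔ

/ʏ, ɯ, ʊ, u, ɪ, y, i/ are all [+high]; /ɔ/ (mid back rounded lax vowel) is [-high].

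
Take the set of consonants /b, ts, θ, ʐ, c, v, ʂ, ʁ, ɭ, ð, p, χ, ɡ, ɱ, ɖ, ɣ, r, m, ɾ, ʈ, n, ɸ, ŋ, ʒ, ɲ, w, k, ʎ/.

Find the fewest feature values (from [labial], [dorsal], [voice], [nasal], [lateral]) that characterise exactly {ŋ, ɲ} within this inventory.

Every target segment is [+nasal], [+dorsal]; each remaining inventory member fails at least one of these. Each conjunct is needed — [+dorsal] alone would also admit /c, ʁ, χ, ɡ, …/; [+nasal] alone would also admit /ɱ, m, n/ — and no other single listed feature has exactly this extension, so two is the minimum.

[+nasal, +dorsal]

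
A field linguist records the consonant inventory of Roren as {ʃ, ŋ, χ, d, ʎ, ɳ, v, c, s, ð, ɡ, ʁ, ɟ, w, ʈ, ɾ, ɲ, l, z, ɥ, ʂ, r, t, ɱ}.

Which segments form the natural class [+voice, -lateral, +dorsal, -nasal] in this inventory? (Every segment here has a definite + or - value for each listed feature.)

ɡ, ʁ, ɟ, w, ɥ

Among the inventory, the [+voice] segments are /ŋ, d, ʎ, ɳ, v, ð, ɡ, ʁ, ɟ, w, ɾ, ɲ, l, z, ɥ, r, ɱ/.
Then [-lateral] gives /ŋ, d, ɳ, v, ð, ɡ, ʁ, ɟ, w, ɾ, ɲ, z, ɥ, r, ɱ/.
Of those, [+dorsal] gives /ŋ, ɡ, ʁ, ɟ, w, ɲ, ɥ/.
Within that set, [-nasal] leaves /ɡ, ʁ, ɟ, w, ɥ/.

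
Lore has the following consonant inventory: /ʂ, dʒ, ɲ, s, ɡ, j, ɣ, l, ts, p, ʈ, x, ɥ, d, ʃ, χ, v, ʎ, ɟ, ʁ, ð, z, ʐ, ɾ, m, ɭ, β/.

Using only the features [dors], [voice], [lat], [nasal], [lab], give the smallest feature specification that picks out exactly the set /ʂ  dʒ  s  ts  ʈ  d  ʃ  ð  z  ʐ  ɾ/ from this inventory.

[-lat, -lab, -dors]

The class [-lateral], [-labial], [-dorsal] has exactly /ʂ, dʒ, s, ts, ʈ, d, ʃ, ð, z, ʐ, ɾ/ as its extension in this inventory. No smaller conjunction from the listed features achieves this: [-labial, -dorsal] alone would also admit /l, ɭ/; [-lateral, -dorsal] alone would also admit /p, v, m, β/; [-lateral, -labial] alone would also admit /ɲ, ɡ, j, ɣ, …/; and checking the remaining two-feature bundles turns up none with this extension.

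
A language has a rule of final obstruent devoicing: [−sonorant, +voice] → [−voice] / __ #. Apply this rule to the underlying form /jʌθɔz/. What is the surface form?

[jʌθɔs]

Only the final segment /z/ is both word-final and matches the structural description. It is a voiced alveolar fricative, so [−sonorant, +voice] holds; changing it to [−voice] with all other features held fixed yields /s/ (voiceless alveolar fricative). No other segment meets both the structural description and the environment, so the output is [jʌθɔs].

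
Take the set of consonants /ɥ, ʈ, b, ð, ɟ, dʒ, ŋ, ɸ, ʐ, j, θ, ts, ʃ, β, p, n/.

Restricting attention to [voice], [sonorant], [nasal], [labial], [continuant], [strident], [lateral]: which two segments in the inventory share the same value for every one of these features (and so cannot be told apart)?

ŋ, n

On the given features, /ŋ/ and /n/ have an identical profile: [+voice], [+sonorant], [+nasal], [−labial], [−continuant], [−strident], [−lateral]. No other two segments in the inventory coincide on all 7 features. (They do differ in [coronal] and [dorsal], which are not among the given features.)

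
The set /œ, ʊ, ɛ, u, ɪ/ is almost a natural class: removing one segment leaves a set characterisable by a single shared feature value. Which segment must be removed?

u

/ɛ, ɪ, œ, ʊ/ are all [−tense], but /u/ (high back rounded tense vowel) is [+tense]. No other single segment can be removed to leave a set sharing one feature value that the removed segment lacks, so /u/ is the odd one out.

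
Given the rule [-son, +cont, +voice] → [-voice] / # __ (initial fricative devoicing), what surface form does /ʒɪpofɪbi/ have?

/ʒ/ satisfies [-son, +cont, +voice] and sits in # __. The [-voice] counterpart of the voiced postalveolar fricative is /ʃ/. Other segments in /ʒɪpofɪbi/ either fail the structural description or are not in the environment, so the surface form is [ʃɪpofɪbi].

[ʃɪpofɪbi]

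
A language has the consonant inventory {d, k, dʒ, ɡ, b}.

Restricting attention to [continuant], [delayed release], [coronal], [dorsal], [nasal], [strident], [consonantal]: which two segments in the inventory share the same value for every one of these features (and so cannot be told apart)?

k, ɡ

Both /k/ and /ɡ/ are [-continuant], [-delayed release], [-coronal], [+dorsal], [-nasal], [-strident], [+consonantal]. Since the list omits [voice] — which does distinguish the voiceless velar stop from the voiced velar stop — this pair collapses; all other pairs remain distinct.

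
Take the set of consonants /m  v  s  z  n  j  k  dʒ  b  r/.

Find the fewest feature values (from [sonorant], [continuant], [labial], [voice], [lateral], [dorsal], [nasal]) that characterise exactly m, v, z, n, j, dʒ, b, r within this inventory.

[+voice]

The target set is precisely the extension of [+voice] in this inventory.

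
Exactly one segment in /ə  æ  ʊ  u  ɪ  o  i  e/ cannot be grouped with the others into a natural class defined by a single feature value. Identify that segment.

/o, i, ɪ, ə, e, ʊ, u/ are all [−low], but /æ/ (low front unrounded vowel) is [+low]. No other single segment can be removed to leave a set sharing one feature value that the removed segment lacks, so /æ/ is the odd one out.

æ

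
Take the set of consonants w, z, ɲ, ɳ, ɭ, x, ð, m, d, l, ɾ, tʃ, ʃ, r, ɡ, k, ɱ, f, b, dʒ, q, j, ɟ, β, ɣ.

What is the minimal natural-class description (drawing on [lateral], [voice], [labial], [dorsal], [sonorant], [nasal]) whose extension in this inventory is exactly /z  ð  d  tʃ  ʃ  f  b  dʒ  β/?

/z, ð, d, tʃ, ʃ, f, b, dʒ, β/ are all [-sonorant], [-dorsal], and no other segment in the inventory matches both values. Dropping any one of them over-generates: [-dorsal] alone would also admit /ɳ, ɭ, m, l, …/; [-sonorant] alone would also admit /x, ɡ, k, q, …/. No other single listed feature picks out exactly this set either, so fewer than two features will not do.

[-sonorant, -dorsal]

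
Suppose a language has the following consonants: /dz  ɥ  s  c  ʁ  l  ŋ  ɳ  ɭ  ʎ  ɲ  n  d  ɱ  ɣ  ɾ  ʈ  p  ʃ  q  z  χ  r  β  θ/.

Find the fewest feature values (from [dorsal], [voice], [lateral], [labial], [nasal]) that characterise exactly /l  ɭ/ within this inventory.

[+lateral, −dorsal]

The class [+lateral], [−dorsal] has exactly /l, ɭ/ as its extension in this inventory. No smaller conjunction from the listed features achieves this: [−dorsal] alone would also admit /dz, s, ɳ, n, …/; [+lateral] alone would also admit /ʎ/; and checking the remaining single features turns up none with this extension.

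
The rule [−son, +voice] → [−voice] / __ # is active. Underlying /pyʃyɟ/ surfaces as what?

[pyʃyc]

Only the final segment /ɟ/ is both word-final and matches the structural description. It is a voiced palatal stop, so [−son, +voice] holds; changing it to [−voice] with all other features held fixed yields /c/ (voiceless palatal stop). No other segment meets both the structural description and the environment, so the output is [pyʃyc].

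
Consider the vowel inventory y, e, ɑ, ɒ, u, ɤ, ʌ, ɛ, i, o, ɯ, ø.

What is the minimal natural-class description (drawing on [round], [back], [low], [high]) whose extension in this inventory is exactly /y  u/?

The class [+high], [+round] has exactly /y, u/ as its extension in this inventory. No smaller conjunction from the listed features achieves this: [+round] alone would also admit /ɒ, o, ø/; [+high] alone would also admit /i, ɯ/; and checking the remaining single features turns up none with this extension.

[+high, +round]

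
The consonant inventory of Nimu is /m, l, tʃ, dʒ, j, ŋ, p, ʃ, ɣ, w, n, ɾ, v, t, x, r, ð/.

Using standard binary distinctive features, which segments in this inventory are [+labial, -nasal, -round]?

Checking each segment against [+labial], [-nasal], [-round]: /p/ (voiceless bilabial stop), /v/ (voiced labiodental fricative) satisfy every feature; every other segment in the inventory fails at least one.

p, v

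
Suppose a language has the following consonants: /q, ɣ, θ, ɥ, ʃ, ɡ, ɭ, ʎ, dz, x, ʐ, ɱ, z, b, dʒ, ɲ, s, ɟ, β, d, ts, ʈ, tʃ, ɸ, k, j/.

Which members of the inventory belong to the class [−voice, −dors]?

The [−voice] segments are /q, θ, ʃ, x, s, ts, ʈ, tʃ, ɸ, k/.
Intersecting with [−dorsal] leaves /θ, ʃ, s, ts, ʈ, tʃ, ɸ/.

θ, ʃ, s, ts, ʈ, tʃ, ɸ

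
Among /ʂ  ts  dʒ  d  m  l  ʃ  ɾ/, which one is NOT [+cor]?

m

/ʃ, d, ʂ, ɾ, l, dʒ, ts/ are all [+coronal]; /m/ (bilabial nasal) is [-coronal].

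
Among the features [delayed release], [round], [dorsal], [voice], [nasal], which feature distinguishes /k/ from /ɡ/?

The two segments share [-delayed release], [-round], [+dorsal], [-nasal]. The only feature from the list on which they differ: /k/ is [-voice] while /ɡ/ is [+voice].

[voice]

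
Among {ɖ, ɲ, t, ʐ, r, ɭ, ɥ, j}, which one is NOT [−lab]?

ɥ

/ɥ/ is the labial-palatal glide, which is [+labial]; the rest — /ɭ, ɖ, ɲ, j, r, t, ʐ/ — are [−labial].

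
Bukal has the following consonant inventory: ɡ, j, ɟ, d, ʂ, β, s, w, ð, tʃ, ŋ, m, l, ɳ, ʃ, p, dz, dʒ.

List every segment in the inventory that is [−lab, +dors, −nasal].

Checking each segment against [−labial], [+dorsal], [−nasal]: /ɡ/ (voiced velar stop), /j/ (palatal glide), /ɟ/ (voiced palatal stop) satisfy every feature; every other segment in the inventory fails at least one.

ɡ, j, ɟ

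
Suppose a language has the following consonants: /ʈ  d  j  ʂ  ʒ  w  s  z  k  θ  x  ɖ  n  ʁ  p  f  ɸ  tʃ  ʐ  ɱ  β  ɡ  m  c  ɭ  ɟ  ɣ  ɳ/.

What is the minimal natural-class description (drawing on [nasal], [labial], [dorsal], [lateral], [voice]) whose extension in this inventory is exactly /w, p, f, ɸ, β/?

[−nasal, +labial]

Every target segment is [−nasal], [+labial]; each remaining inventory member fails at least one of these. Each conjunct is needed — [+labial] alone would also admit /ɱ, m/; [−nasal] alone would also admit /ʈ, d, j, ʂ, …/ — and no other single listed feature has exactly this extension, so two is the minimum.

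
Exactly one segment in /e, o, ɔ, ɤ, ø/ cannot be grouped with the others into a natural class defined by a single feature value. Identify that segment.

[tense] groups all but one: /ɤ, o, e, ø/ share [+tense] while /ɔ/ (mid back rounded lax vowel) alone is [−tense]. Removing any other segment would not leave a single-feature class that excludes it.

ɔ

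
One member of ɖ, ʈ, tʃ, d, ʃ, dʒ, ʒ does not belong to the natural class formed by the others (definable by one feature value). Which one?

d

[anterior] groups all but one: /ɖ, ʒ, dʒ, tʃ, ʈ, ʃ/ share [-anterior] while /d/ (voiced alveolar stop) alone is [+anterior]. Removing any other segment would not leave a single-feature class that excludes it.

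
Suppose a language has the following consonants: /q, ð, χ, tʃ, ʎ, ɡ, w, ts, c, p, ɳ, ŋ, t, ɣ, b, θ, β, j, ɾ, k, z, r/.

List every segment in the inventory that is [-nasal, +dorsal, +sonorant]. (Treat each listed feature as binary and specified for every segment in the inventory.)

ʎ, w, j

Among the inventory, the [-nasal] segments are /q, ð, χ, tʃ, ʎ, ɡ, w, ts, c, p, t, ɣ, b, θ, β, j, ɾ, k, z, r/.
Within that set, [+dorsal] gives /q, χ, ʎ, ɡ, w, c, ɣ, j, k/.
Among these, [+sonorant] leaves /ʎ, w, j/.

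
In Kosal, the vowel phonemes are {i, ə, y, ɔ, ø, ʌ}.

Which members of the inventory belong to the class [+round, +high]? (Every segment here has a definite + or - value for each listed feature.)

y

Checking each segment against [+round], [+high]: /y/ (high front rounded tense vowel) satisfies every feature; every other segment in the inventory fails at least one.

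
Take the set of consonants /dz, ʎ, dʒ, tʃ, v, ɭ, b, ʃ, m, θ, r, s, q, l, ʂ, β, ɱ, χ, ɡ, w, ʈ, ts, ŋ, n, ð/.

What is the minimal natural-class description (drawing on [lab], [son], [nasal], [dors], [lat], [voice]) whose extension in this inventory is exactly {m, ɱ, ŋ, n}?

[+nasal]

The target set is precisely the extension of [+nasal] in this inventory.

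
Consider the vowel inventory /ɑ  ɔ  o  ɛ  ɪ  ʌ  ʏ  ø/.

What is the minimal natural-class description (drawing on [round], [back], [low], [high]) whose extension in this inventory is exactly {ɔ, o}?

/ɔ, o/ are all [+back], [+round], and no other segment in the inventory matches both values. Dropping any one of them over-generates: [+round] alone would also admit /ʏ, ø/; [+back] alone would also admit /ɑ, ʌ/. No other single listed feature picks out exactly this set either, so fewer than two features will not do.

[+back, +round]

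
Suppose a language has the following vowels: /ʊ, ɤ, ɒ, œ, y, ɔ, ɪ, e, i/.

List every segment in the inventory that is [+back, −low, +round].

ʊ, ɔ

The [+back] segments are /ʊ, ɤ, ɒ, ɔ/.
Of those, [−low] gives /ʊ, ɤ, ɔ/.
Within that set, [+round] leaves /ʊ, ɔ/.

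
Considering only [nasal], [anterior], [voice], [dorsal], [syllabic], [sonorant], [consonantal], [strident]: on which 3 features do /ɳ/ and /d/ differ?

[sonorant], [nasal], [anterior]

The two segments share [+voice], [−dorsal], [−syllabic], [+consonantal], [−strident]. The only features from the list on which they differ: /ɳ/ is [+sonorant] while /d/ is [−sonorant]; /ɳ/ is [+nasal] while /d/ is [−nasal]; /ɳ/ is [−anterior] while /d/ is [+anterior].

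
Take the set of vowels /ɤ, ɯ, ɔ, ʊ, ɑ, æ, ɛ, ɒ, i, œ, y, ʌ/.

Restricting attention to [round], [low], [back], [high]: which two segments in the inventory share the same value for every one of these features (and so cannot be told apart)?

ʌ, ɤ

Both /ʌ/ and /ɤ/ are [-round], [-low], [+back], [-high]. Since the list omits [tense] — which does distinguish the mid back unrounded lax vowel from the mid back unrounded tense vowel — this pair collapses; all other pairs remain distinct.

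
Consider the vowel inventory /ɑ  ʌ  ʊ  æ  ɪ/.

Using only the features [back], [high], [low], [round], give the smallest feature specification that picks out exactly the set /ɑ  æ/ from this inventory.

/ɑ, æ/ are exactly the [+low] segments in the inventory, so a single feature suffices.

[+low]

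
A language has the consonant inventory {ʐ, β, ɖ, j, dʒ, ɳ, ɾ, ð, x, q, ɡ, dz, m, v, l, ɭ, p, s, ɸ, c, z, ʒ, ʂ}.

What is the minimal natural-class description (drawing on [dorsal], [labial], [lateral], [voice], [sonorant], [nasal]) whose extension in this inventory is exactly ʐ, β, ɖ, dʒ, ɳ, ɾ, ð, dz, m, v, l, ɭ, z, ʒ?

/ʐ, β, ɖ, dʒ, ɳ, ɾ, ð, dz, m, v, l, ɭ, z, ʒ/ are all [+voice], [-dorsal], and no other segment in the inventory matches both values. Dropping any one of them over-generates: [-dorsal] alone would also admit /p, s, ɸ, ʂ/; [+voice] alone would also admit /j, ɡ/. No other single listed feature picks out exactly this set either, so fewer than two features will not do.

[+voice, -dorsal]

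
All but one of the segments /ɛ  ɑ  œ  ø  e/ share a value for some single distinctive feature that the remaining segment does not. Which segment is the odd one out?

ɑ

/ø, œ, e, ɛ/ are all [−back], but /ɑ/ (low back unrounded vowel) is [+back]. No other single segment can be removed to leave a set sharing one feature value that the removed segment lacks, so /ɑ/ is the odd one out.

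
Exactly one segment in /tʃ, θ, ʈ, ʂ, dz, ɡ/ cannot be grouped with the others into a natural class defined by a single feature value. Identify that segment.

/ʂ, tʃ, ʈ, θ, dz/ are all [+coronal], but /ɡ/ (voiced velar stop) is [−coronal]. No other single segment can be removed to leave a set sharing one feature value that the removed segment lacks, so /ɡ/ is the odd one out.

ɡ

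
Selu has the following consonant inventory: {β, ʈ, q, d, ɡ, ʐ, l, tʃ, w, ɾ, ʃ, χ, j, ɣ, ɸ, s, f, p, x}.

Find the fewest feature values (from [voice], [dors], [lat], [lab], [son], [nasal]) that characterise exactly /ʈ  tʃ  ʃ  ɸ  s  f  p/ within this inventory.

[−voice, −dors]

/ʈ, tʃ, ʃ, ɸ, s, f, p/ are all [−voice], [−dorsal], and no other segment in the inventory matches both values. Dropping any one of them over-generates: [−dorsal] alone would also admit /β, d, ʐ, l, …/; [−voice] alone would also admit /q, χ, x/. No other single listed feature picks out exactly this set either, so fewer than two features will not do.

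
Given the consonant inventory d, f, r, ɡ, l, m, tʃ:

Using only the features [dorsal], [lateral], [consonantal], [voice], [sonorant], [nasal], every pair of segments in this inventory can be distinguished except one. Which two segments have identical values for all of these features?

/tʃ/ (voiceless postalveolar affricate) and /f/ (voiceless labiodental fricative) are both [−dorsal], [−lateral], [+consonantal], [−voice], [−sonorant], [−nasal], so none of the listed features separates them. (They do differ in [continuant], [labial] and [coronal], which are not among the given features.) Every other pair in the inventory differs on at least one listed feature.

tʃ, f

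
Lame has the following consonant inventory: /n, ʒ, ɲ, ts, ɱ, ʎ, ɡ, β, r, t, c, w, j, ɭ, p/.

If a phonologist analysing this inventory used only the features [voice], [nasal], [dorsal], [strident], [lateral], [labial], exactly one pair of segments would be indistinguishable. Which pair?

/j/ (palatal glide) and /ɡ/ (voiced velar stop) are both [+voice], [−nasal], [+dorsal], [−strident], [−lateral], [−labial], so none of the listed features separates them. (They do differ in [sonorant], [continuant] and [back], which are not among the given features.) Every other pair in the inventory differs on at least one listed feature.

j, ɡ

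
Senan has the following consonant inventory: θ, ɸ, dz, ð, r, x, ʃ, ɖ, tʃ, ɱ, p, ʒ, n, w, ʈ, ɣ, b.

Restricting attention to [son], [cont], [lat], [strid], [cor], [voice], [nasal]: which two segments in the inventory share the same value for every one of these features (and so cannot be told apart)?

On the given features, /ɸ/ and /x/ have an identical profile: [−sonorant], [+continuant], [−lateral], [−strident], [−coronal], [−voice], [−nasal]. No other two segments in the inventory coincide on all 7 features. (They do differ in [labial] and [dorsal], which are not among the given features.)

ɸ, x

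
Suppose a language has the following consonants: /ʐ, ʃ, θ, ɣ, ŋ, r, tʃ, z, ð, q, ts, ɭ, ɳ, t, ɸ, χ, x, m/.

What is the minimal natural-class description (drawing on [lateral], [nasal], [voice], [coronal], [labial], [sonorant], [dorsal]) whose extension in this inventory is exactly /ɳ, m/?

The class [+nasal], [-dorsal] has exactly /ɳ, m/ as its extension in this inventory. No smaller conjunction from the listed features achieves this: [-dorsal] alone would also admit /ʐ, ʃ, θ, r, …/; [+nasal] alone would also admit /ŋ/; and checking the remaining single features turns up none with this extension.

[+nasal, -dorsal]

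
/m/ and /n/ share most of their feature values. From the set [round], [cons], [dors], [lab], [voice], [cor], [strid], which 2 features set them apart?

[labial], [coronal]

/m/ is the bilabial nasal and /n/ is the alveolar nasal. Both are [-round], [+consonantal], [-dorsal], [+voice], [-strident]. /m/ is [+labial] while /n/ is [-labial]; /m/ is [-coronal] while /n/ is [+coronal], so the distinguishing features are [labial], [coronal].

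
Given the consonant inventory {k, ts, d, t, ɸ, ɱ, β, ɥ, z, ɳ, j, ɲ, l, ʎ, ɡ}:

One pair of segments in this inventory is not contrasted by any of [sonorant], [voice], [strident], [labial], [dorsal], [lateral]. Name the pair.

j, ɲ

/j/ (palatal glide) and /ɲ/ (palatal nasal) are both [+sonorant], [+voice], [-strident], [-labial], [+dorsal], [-lateral], so none of the listed features separates them. (They do differ in [nasal] and [continuant], which are not among the given features.) Every other pair in the inventory differs on at least one listed feature.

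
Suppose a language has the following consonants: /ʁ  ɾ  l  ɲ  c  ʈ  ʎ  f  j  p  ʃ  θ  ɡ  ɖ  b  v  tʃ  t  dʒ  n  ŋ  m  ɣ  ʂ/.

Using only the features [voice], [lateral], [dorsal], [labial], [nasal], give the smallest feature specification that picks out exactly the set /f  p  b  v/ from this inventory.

Every target segment is [-nasal], [+labial]; each remaining inventory member fails at least one of these. Each conjunct is needed — [+labial] alone would also admit /m/; [-nasal] alone would also admit /ʁ, ɾ, l, c, …/ — and no other single listed feature has exactly this extension, so two is the minimum.

[-nasal, +labial]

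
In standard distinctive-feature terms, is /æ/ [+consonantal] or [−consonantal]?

/æ/ is the low front unrounded vowel, hence [−consonantal].

[−consonantal]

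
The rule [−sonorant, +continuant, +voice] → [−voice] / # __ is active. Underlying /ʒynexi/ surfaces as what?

[ʃynexi]

/ʒ/ satisfies [−sonorant, +continuant, +voice] and sits in # __. The [−voice] counterpart of the voiced postalveolar fricative is /ʃ/. Other segments in /ʒynexi/ either fail the structural description or are not in the environment, so the surface form is [ʃynexi].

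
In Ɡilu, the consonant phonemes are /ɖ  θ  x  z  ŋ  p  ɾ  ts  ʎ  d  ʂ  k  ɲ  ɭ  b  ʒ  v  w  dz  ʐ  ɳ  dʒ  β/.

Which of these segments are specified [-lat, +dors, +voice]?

Checking each segment against [-lateral], [+dorsal], [+voice]: /ŋ/ (velar nasal), /ɲ/ (palatal nasal), /w/ (labial-velar glide) satisfy every feature; every other segment in the inventory fails at least one.

ŋ, ɲ, w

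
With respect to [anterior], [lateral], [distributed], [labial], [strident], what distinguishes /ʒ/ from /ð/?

[strident], [anterior]

/ʒ/ is the voiced postalveolar fricative and /ð/ is the voiced dental fricative. Both are [-lateral], [+distributed], [-labial]. /ʒ/ is [+strident] while /ð/ is [-strident]; /ʒ/ is [-anterior] while /ð/ is [+anterior], so the distinguishing features are [strident], [anterior].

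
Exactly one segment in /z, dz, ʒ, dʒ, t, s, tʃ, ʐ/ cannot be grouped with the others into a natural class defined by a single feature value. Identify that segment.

The remaining segments after removing /t/ share [+strident]; /t/ (voiceless alveolar stop) is [−strident]. For every other candidate removal, the leftover set fails to share any single feature value that the removed segment lacks.

t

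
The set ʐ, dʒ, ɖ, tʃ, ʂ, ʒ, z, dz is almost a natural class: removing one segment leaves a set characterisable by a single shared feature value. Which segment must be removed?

ɖ

[strident] groups all but one: /dz, ʂ, tʃ, z, dʒ, ʐ, ʒ/ share [+strident] while /ɖ/ (voiced retroflex stop) alone is [−strident]. Removing any other segment would not leave a single-feature class that excludes it.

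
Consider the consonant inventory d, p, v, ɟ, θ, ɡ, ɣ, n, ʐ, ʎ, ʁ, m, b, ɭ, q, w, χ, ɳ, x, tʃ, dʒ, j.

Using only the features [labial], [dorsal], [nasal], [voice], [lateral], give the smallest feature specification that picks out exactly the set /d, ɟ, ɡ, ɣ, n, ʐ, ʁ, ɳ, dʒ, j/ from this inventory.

[+voice, −lateral, −labial]

/d, ɟ, ɡ, ɣ, n, ʐ, ʁ, ɳ, dʒ, j/ are all [+voice], [−lateral], [−labial], and no other segment in the inventory matches all three values. Dropping any one of them over-generates: [−lateral, −labial] alone would also admit /θ, q, χ, x, …/; [+voice, −labial] alone would also admit /ʎ, ɭ/; [+voice, −lateral] alone would also admit /v, m, b, w/. No other combination of two listed features picks out exactly this set either, so fewer than three features will not do.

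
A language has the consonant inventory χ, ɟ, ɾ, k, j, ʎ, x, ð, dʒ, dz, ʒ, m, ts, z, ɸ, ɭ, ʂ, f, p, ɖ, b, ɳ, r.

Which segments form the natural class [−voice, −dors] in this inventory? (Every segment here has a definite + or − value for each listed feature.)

ts, ɸ, ʂ, f, p

Among the inventory, the [−voice] segments are /χ, k, x, ts, ɸ, ʂ, f, p/.
Among these, [−dorsal] leaves /ts, ɸ, ʂ, f, p/.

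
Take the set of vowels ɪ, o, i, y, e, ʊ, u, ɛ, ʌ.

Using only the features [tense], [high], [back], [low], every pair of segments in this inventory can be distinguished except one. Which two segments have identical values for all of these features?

i, y

On the given features, /i/ and /y/ have an identical profile: [+tense], [+high], [-back], [-low]. No other two segments in the inventory coincide on all 4 features. (They do differ in [labial] and [round], which are not among the given features.)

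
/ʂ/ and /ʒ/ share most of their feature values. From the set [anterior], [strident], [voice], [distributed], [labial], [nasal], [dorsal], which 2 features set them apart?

/ʂ/ (voiceless retroflex fricative) and /ʒ/ (voiced postalveolar fricative) agree on [−anterior], [+strident], [−labial], [−nasal], [−dorsal]. They differ on [voice] (/ʂ/ [−], /ʒ/ [+]), [distributed] (/ʂ/ [−], /ʒ/ [+]).

[voice], [distributed]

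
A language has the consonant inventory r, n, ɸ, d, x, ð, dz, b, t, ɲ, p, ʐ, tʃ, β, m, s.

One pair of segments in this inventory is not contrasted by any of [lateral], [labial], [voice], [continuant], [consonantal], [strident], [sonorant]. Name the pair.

On the given features, /n/ and /ɲ/ have an identical profile: [−lateral], [−labial], [+voice], [−continuant], [+consonantal], [−strident], [+sonorant]. No other two segments in the inventory coincide on all 7 features. (They do differ in [dorsal], which is not among the given features.)

n, ɲ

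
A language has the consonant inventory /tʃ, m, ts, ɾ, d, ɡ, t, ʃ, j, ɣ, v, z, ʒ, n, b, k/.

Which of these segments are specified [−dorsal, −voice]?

Eliminate segments failing any feature: /m, ɾ, d, v, z, ʒ, n, b/ are [+voice]; /ɡ, j, ɣ, k/ are [+dorsal]. The remaining /tʃ, ts, t, ʃ/ satisfy [−dorsal], [−voice].

tʃ, ts, t, ʃ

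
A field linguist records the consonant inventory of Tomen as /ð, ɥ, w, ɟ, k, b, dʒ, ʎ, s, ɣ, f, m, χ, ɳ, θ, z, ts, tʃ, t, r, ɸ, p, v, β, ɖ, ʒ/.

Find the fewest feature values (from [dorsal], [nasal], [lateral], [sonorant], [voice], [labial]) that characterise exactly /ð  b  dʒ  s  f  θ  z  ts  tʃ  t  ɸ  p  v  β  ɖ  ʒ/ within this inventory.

Every target segment is [−sonorant], [−dorsal]; each remaining inventory member fails at least one of these. Each conjunct is needed — [−dorsal] alone would also admit /m, ɳ, r/; [−sonorant] alone would also admit /ɟ, k, ɣ, χ/ — and no other single listed feature has exactly this extension, so two is the minimum.

[−sonorant, −dorsal]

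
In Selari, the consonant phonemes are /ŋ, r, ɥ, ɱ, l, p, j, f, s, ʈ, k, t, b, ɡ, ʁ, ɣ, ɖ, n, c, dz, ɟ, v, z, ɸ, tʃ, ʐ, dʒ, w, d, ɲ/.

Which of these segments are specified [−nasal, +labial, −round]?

p, f, b, v, ɸ

Checking each segment against [−nasal], [+labial], [−round]: /p/ (voiceless bilabial stop), /f/ (voiceless labiodental fricative), /b/ (voiced bilabial stop), /v/ (voiced labiodental fricative), /ɸ/ (voiceless bilabial fricative) satisfy every feature; every other segment in the inventory fails at least one.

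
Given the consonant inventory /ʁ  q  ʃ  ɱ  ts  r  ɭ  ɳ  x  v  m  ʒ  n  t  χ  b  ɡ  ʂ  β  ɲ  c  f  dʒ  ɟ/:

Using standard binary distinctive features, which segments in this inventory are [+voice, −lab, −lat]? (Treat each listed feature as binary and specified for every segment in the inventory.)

The [+voice] segments are /ʁ, ɱ, r, ɭ, ɳ, v, m, ʒ, n, b, ɡ, β, ɲ, dʒ, ɟ/.
Of those, [−labial] gives /ʁ, r, ɭ, ɳ, ʒ, n, ɡ, ɲ, dʒ, ɟ/.
Within that set, [−lateral] leaves /ʁ, r, ɳ, ʒ, n, ɡ, ɲ, dʒ, ɟ/.

ʁ, r, ɳ, ʒ, n, ɡ, ɲ, dʒ, ɟ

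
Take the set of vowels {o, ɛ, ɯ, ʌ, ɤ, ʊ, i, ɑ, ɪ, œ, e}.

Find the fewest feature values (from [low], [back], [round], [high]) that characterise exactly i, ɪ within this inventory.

[+high, −back]

/i, ɪ/ are all [+high], [−back], and no other segment in the inventory matches both values. Dropping any one of them over-generates: [−back] alone would also admit /ɛ, œ, e/; [+high] alone would also admit /ɯ, ʊ/. No other single listed feature picks out exactly this set either, so fewer than two features will not do.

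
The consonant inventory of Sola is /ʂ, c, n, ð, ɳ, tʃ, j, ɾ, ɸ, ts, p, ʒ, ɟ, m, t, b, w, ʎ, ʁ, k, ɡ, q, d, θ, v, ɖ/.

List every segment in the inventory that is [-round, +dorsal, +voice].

j, ɟ, ʎ, ʁ, ɡ

Eliminate segments failing any feature: /ʂ, n, ð, ɳ, tʃ, ɾ, ɸ, ts, p, ʒ, m, t, b, d, θ, v, ɖ/ are [-dorsal]; /c, k, q/ are [-voice]; /w/ is [+round]. The remaining /j, ɟ, ʎ, ʁ, ɡ/ satisfy [-round], [+dorsal], [+voice].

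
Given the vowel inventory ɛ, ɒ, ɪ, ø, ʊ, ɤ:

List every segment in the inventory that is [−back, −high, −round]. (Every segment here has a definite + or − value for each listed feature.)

ɛ

Eliminate segments failing any feature: /ɒ, ʊ, ɤ/ are [+back]; /ɪ/ is [+high]; /ø/ is [+round]. The remaining /ɛ/ satisfy [−back], [−high], [−round].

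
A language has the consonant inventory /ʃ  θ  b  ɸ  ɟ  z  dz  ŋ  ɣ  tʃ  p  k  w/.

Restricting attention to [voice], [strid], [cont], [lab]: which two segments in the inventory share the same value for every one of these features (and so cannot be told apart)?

ŋ, ɟ

On the given features, /ŋ/ and /ɟ/ have an identical profile: [+voice], [−strident], [−continuant], [−labial]. No other two segments in the inventory coincide on all 4 features. (They do differ in [sonorant], [nasal] and [back], which are not among the given features.)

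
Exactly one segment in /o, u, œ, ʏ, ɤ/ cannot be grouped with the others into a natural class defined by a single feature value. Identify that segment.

[round] groups all but one: /u, ʏ, o, œ/ share [+round] while /ɤ/ (mid back unrounded tense vowel) alone is [−round]. Removing any other segment would not leave a single-feature class that excludes it.

ɤ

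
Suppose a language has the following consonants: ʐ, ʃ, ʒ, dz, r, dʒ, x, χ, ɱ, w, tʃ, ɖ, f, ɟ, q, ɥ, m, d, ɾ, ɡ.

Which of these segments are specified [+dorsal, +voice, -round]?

Eliminate segments failing any feature: /ʐ, ʃ, ʒ, dz, r, dʒ, ɱ, tʃ, ɖ, f, m, d, ɾ/ are [-dorsal]; /x, χ, q/ are [-voice]; /w, ɥ/ are [+round]. The remaining /ɟ, ɡ/ satisfy [+dorsal], [+voice], [-round].

ɟ, ɡ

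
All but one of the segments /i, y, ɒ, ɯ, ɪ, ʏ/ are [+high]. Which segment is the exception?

ɒ

/ɯ, i, y, ʏ, ɪ/ are all [+high]; /ɒ/ (low back rounded vowel) is [-high].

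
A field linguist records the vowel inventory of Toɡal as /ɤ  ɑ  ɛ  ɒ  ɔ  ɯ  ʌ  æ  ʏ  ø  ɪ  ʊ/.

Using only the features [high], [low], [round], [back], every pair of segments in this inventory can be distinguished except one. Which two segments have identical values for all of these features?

On the given features, /ʌ/ and /ɤ/ have an identical profile: [−high], [−low], [−round], [+back]. No other two segments in the inventory coincide on all 4 features. (They do differ in [tense], which is not among the given features.)

ʌ, ɤ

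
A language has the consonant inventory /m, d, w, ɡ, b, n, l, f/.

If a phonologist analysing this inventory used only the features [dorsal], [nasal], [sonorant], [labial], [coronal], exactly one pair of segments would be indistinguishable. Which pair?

On the given features, /b/ and /f/ have an identical profile: [-dorsal], [-nasal], [-sonorant], [+labial], [-coronal]. No other two segments in the inventory coincide on all 5 features. (They do differ in [voice] and [continuant], which are not among the given features.)

b, f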